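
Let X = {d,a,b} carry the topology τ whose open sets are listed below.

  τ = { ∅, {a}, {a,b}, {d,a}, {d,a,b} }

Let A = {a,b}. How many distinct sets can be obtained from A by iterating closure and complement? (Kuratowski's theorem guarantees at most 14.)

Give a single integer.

4

X∖A={d}, int(X∖A)=∅, hence cl(A)={d,a,b}
Orbit (k=closure, c=complement):
  1. A     = {a,b}
  2. kA    = {d,a,b}
  3. cA    = {d}
  4. ckA   = ∅
(closed under both — stop)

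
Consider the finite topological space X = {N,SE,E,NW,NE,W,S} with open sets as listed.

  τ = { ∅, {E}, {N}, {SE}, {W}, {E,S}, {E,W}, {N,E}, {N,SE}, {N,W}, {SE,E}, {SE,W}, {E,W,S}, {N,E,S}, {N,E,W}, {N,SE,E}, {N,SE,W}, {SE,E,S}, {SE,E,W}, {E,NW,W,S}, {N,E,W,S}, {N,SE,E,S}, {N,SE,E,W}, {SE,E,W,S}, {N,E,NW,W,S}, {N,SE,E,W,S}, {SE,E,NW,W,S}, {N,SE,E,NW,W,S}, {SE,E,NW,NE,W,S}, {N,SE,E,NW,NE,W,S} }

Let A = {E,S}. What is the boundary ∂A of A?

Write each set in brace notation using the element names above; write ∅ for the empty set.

opens ⊆ A: ∅, {E}, {E,S}; union → int = {E,S}
complement {N,SE,NW,NE,W}; its interior {N,SE,W}; cl(A) = X∖{N,SE,W} = {E,NW,NE,S}
boundary = {E,NW,NE,S} ∖ {E,S} = {NW,NE}

{NW,NE}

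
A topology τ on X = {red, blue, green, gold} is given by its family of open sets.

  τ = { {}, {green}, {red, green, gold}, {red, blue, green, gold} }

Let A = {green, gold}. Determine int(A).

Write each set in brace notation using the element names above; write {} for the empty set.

open subsets of A: {}, {green}; so int(A) = {green}

{green}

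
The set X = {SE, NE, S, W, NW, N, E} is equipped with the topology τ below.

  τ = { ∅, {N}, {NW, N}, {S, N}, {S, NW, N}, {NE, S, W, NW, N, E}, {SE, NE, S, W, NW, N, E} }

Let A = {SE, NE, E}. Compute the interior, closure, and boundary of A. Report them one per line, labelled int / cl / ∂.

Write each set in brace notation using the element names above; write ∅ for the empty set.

int(A) = ∅
cl(A)  = {SE, NE, W, E}
∂A     = {SE, NE, W, E}

interior: largest open inside A is ∅ (from ∅)
cl via duality: int({S, W, NW, N}) = {S, NW, N}, so X∖{S, NW, N} = {SE, NE, W, E}
cl∖int = {SE, NE, W, E}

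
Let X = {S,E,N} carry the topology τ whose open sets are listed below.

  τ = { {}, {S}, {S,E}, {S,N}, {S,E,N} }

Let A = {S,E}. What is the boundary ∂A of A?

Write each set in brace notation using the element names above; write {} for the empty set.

{N}

interior: largest open inside A is {S,E} (from {}, {S}, {S,E})
cl via duality: int({N}) = {}, so X∖{} = {S,E,N}
cl∖int = {N}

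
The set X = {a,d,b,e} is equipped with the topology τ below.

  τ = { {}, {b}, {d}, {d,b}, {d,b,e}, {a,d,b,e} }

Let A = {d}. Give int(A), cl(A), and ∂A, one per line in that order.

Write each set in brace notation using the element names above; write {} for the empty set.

opens ⊆ A: {}, {d}; union → int = {d}
complement {a,b,e}; its interior {b}; cl(A) = X∖{b} = {a,d,e}
boundary = {a,d,e} ∖ {d} = {a,e}

int(A) = {d}
cl(A)  = {a,d,e}
∂A     = {a,e}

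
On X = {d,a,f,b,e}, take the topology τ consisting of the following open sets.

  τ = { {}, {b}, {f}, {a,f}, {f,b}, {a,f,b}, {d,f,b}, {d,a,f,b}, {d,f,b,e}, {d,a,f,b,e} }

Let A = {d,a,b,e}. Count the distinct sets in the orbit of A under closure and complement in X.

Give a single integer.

6

closure: X∖int(X∖A) = X∖{f} = {d,a,b,e}
Let k=closure and c=complement:
  1. A     = {d,a,b,e}
  2. cA    = {f}
  3. kcA   = {d,a,f,e}
  4. ckcA  = {b}
  5. kckcA = {d,b,e}
  6. ckckcA = {a,f}
— saturated at 6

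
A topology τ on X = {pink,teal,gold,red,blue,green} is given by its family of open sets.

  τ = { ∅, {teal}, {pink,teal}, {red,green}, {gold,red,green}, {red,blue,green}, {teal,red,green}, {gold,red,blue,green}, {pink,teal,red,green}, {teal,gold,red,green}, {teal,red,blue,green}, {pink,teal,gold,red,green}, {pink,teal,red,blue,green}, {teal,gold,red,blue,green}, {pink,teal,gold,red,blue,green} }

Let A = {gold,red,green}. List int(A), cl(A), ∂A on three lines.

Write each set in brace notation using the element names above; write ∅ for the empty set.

U open, U⊆A: ∅, {red,green}, {gold,red,green}. int(A) = ⋃ = {gold,red,green}
X∖A={pink,teal,blue}, int(X∖A)={pink,teal}, hence cl(A)={gold,red,blue,green}
∂A: remove int from cl → {blue}

int(A) = {gold,red,green}
cl(A)  = {gold,red,blue,green}
∂A     = {blue}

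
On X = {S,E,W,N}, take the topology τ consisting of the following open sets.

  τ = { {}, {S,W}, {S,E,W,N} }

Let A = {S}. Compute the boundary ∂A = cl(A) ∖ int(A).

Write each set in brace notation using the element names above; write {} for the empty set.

U open, U⊆A: {}. int(A) = ⋃ = {}
X∖A={E,W,N}, int(X∖A)={}, hence cl(A)={S,E,W,N}
∂A: remove int from cl → {S,E,W,N}

{S,E,W,N}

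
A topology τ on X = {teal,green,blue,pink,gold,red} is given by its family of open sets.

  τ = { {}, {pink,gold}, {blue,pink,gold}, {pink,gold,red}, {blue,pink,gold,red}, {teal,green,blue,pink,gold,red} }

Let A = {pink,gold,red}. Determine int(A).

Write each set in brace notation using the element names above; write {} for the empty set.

opens ⊆ A: {}, {pink,gold}, {pink,gold,red}; union → int = {pink,gold,red}

{pink,gold,red}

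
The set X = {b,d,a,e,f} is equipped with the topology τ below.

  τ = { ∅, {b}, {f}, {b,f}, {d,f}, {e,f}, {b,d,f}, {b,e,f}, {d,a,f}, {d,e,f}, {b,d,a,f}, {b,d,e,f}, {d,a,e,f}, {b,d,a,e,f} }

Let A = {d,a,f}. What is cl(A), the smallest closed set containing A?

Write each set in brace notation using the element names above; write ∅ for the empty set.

{d,a,e,f}

cl via duality: int({b,e}) = {b}, so X∖{b} = {d,a,e,f}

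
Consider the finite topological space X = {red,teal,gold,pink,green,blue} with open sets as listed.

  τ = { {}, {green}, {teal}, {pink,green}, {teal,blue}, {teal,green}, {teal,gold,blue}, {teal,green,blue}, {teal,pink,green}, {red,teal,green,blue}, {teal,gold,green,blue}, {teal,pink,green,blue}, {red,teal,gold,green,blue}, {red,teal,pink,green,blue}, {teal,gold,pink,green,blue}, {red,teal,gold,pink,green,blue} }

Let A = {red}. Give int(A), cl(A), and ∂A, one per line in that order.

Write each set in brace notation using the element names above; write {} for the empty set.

int(A) = {}
cl(A)  = {red}
∂A     = {red}

open subsets of A: {}; so int(A) = {}
closure: X∖int(X∖A) = X∖{teal,gold,pink,green,blue} = {red}
∂A = {red} minus {} = {red}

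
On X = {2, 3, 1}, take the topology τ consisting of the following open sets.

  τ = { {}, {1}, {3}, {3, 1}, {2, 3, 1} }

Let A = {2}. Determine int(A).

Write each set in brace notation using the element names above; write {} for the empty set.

U open, U⊆A: {}. int(A) = ⋃ = {}

{}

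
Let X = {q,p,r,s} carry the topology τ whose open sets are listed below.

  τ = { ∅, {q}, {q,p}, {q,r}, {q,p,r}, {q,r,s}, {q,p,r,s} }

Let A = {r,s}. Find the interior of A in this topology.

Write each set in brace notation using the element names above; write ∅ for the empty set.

∅

open subsets of A: ∅; so int(A) = ∅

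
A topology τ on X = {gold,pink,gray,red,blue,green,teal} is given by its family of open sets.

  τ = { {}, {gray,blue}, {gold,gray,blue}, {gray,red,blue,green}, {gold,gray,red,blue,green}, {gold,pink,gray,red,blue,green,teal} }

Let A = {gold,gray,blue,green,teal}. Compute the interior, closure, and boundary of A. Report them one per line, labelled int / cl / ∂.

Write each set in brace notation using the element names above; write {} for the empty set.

opens ⊆ A: {}, {gray,blue}, {gold,gray,blue}; union → int = {gold,gray,blue}
complement {pink,red}; its interior {}; cl(A) = X∖{} = {gold,pink,gray,red,blue,green,teal}
boundary = {gold,pink,gray,red,blue,green,teal} ∖ {gold,gray,blue} = {pink,red,green,teal}

int(A) = {gold,gray,blue}
cl(A)  = {gold,pink,gray,red,blue,green,teal}
∂A     = {pink,red,green,teal}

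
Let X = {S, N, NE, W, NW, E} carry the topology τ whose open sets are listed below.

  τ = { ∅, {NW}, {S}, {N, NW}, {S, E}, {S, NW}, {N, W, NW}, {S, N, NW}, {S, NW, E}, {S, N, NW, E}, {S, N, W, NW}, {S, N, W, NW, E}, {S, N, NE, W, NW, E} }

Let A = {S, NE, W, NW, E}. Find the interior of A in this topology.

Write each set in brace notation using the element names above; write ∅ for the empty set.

interior: largest open inside A is {S, NW, E} (from ∅, {S}, {NW}, {S, NW}, {S, E}, {S, NW, E})

{S, NW, E}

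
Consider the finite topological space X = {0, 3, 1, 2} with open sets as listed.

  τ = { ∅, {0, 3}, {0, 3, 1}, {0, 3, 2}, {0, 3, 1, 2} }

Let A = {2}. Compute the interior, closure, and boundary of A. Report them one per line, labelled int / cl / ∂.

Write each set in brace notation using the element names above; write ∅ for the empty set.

opens ⊆ A: ∅; union → int = ∅
complement {0, 3, 1}; its interior {0, 3, 1}; cl(A) = X∖{0, 3, 1} = {2}
boundary = {2} ∖ ∅ = {2}

int(A) = ∅
cl(A)  = {2}
∂A     = {2}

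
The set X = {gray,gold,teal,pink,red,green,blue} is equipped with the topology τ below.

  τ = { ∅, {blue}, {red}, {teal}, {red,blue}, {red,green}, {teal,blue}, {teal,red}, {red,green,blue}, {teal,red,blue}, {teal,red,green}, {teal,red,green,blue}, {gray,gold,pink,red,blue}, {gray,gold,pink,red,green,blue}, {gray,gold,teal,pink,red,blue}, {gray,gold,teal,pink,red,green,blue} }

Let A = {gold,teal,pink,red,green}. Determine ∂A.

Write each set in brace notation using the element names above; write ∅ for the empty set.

{gray,gold,pink}

interior: largest open inside A is {teal,red,green} (from ∅, {red}, {teal}, {teal,red}, {red,green}, {teal,red,green})
cl via duality: int({gray,blue}) = {blue}, so X∖{blue} = {gray,gold,teal,pink,red,green}
cl∖int = {gray,gold,pink}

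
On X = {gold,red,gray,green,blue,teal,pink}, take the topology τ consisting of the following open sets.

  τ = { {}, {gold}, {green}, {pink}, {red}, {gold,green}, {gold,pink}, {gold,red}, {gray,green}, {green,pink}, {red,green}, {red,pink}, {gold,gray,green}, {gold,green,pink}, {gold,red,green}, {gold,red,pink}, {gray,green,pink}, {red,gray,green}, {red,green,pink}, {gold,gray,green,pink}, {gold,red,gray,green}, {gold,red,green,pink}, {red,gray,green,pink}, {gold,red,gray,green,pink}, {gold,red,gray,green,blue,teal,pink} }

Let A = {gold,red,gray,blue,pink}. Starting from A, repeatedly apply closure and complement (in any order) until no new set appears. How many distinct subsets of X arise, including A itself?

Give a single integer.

X∖A={green,teal}, int(X∖A)={green}, hence cl(A)={gold,red,gray,blue,teal,pink}
Orbit (k=closure, c=complement):
  1. A     = {gold,red,gray,blue,pink}
  2. kA    = {gold,red,gray,blue,teal,pink}
  3. cA    = {green,teal}
  4. ckA   = {green}
  5. kcA   = {gray,green,blue,teal}
  6. ckcA  = {gold,red,pink}
  7. kckcA = {gold,red,blue,teal,pink}
  8. ckckcA = {gray,green}
(closed under both — stop)

8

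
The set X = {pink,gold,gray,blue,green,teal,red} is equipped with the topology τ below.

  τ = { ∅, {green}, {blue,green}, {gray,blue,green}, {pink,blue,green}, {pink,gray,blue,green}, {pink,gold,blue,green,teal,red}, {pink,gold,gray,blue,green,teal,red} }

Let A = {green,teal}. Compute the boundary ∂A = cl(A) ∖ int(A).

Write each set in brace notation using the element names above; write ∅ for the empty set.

{pink,gold,gray,blue,teal,red}

U open, U⊆A: ∅, {green}. int(A) = ⋃ = {green}
X∖A={pink,gold,gray,blue,red}, int(X∖A)=∅, hence cl(A)={pink,gold,gray,blue,green,teal,red}
∂A: remove int from cl → {pink,gold,gray,blue,teal,red}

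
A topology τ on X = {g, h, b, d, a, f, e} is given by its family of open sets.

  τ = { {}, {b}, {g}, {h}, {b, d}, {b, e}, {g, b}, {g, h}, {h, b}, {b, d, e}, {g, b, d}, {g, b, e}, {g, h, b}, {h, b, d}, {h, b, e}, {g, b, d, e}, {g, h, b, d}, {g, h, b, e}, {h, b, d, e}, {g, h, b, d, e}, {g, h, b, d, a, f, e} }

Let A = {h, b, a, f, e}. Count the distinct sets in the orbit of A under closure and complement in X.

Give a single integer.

cl via duality: int({g, d}) = {g}, so X∖{g} = {h, b, d, a, f, e}
Write k for closure, c for complement:
  1. A     = {h, b, a, f, e}
  2. kA    = {h, b, d, a, f, e}
  3. cA    = {g, d}
  4. ckA   = {g}
  5. kcA   = {g, d, a, f}
  6. kckA  = {g, a, f}
  7. ckcA  = {h, b, e}
  8. ckckA = {h, b, d, e}
applying k or c yields no new set

8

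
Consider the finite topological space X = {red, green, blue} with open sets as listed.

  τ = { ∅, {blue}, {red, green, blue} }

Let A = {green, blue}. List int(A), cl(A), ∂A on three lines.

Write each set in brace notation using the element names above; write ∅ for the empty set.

int(A) = {blue}
cl(A)  = {red, green, blue}
∂A     = {red, green}

U open, U⊆A: ∅, {blue}. int(A) = ⋃ = {blue}
X∖A={red}, int(X∖A)=∅, hence cl(A)={red, green, blue}
∂A: remove int from cl → {red, green}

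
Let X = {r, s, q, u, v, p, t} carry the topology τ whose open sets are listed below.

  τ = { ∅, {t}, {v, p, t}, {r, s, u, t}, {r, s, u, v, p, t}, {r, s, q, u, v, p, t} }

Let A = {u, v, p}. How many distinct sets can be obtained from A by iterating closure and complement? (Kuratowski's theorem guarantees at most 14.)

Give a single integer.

6

closure: X∖int(X∖A) = X∖{t} = {r, s, q, u, v, p}
Let k=closure and c=complement:
  1. A     = {u, v, p}
  2. kA    = {r, s, q, u, v, p}
  3. cA    = {r, s, q, t}
  4. ckA   = {t}
  5. kcA   = {r, s, q, u, v, p, t}
  6. ckcA  = ∅
— saturated at 6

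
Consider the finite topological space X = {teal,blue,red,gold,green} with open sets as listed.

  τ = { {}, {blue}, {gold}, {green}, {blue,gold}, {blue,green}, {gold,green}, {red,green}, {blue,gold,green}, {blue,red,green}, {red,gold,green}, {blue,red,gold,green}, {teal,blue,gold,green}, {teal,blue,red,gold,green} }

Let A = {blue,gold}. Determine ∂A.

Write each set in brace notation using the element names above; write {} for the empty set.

open subsets of A: {}, {gold}, {blue}, {blue,gold}; so int(A) = {blue,gold}
closure: X∖int(X∖A) = X∖{red,green} = {teal,blue,gold}
∂A = {teal,blue,gold} minus {blue,gold} = {teal}

{teal}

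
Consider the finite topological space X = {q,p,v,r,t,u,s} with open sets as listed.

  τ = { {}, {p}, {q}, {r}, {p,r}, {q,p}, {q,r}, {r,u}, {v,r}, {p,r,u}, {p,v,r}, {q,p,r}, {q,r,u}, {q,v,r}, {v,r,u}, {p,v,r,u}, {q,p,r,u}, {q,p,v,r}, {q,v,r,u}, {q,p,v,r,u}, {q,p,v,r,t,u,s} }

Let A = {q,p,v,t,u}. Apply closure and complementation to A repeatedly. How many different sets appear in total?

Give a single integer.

closure: X∖int(X∖A) = X∖{r} = {q,p,v,t,u,s}
Let k=closure and c=complement:
  1. A     = {q,p,v,t,u}
  2. kA    = {q,p,v,t,u,s}
  3. cA    = {r,s}
  4. ckA   = {r}
  5. kcA   = {v,r,t,u,s}
  6. ckcA  = {q,p}
  7. kckcA = {q,p,t,s}
  8. ckckcA = {v,r,u}
— saturated at 8

8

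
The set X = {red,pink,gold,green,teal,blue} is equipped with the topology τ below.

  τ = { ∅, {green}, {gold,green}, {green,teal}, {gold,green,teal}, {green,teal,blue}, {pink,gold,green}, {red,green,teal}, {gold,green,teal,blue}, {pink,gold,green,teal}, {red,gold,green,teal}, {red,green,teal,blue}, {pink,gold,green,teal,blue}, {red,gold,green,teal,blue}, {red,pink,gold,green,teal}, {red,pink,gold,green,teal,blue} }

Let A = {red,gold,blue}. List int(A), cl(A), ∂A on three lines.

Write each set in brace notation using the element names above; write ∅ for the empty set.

int(A) = ∅
cl(A)  = {red,pink,gold,blue}
∂A     = {red,pink,gold,blue}

interior: largest open inside A is ∅ (from ∅)
cl via duality: int({pink,green,teal}) = {green,teal}, so X∖{green,teal} = {red,pink,gold,blue}
cl∖int = {red,pink,gold,blue}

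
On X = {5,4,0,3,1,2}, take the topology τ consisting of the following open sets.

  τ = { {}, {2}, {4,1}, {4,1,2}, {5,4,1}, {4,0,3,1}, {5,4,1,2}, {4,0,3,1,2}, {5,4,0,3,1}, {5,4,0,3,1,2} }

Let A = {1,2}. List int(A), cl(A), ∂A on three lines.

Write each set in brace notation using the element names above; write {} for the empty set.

int(A) = {2}
cl(A)  = {5,4,0,3,1,2}
∂A     = {5,4,0,3,1}

interior: largest open inside A is {2} (from {}, {2})
cl via duality: int({5,4,0,3}) = {}, so X∖{} = {5,4,0,3,1,2}
cl∖int = {5,4,0,3,1}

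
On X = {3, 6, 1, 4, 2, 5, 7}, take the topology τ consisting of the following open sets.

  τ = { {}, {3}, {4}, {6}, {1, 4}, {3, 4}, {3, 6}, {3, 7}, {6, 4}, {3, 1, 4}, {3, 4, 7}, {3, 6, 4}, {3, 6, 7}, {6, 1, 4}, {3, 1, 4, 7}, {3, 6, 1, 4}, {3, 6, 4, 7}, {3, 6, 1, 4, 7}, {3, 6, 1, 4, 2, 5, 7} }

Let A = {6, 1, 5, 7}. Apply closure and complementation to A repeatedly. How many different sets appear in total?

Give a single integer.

closure: X∖int(X∖A) = X∖{3, 4} = {6, 1, 2, 5, 7}
Let k=closure and c=complement:
  1. A     = {6, 1, 5, 7}
  2. kA    = {6, 1, 2, 5, 7}
  3. cA    = {3, 4, 2}
  4. ckA   = {3, 4}
  5. kcA   = {3, 1, 4, 2, 5, 7}
  6. ckcA  = {6}
  7. kckcA = {6, 2, 5}
  8. ckckcA = {3, 1, 4, 7}
— saturated at 8

8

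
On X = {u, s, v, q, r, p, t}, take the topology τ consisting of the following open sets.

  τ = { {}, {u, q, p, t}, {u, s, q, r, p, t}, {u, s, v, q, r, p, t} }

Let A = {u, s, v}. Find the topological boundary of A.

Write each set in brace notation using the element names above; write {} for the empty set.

{u, s, v, q, r, p, t}

opens ⊆ A: {}; union → int = {}
complement {q, r, p, t}; its interior {}; cl(A) = X∖{} = {u, s, v, q, r, p, t}
boundary = {u, s, v, q, r, p, t} ∖ {} = {u, s, v, q, r, p, t}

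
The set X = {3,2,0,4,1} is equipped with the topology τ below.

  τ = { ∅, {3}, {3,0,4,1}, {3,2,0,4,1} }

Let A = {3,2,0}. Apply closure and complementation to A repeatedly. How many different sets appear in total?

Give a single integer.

6

cl via duality: int({4,1}) = ∅, so X∖∅ = {3,2,0,4,1}
Write k for closure, c for complement:
  1. A     = {3,2,0}
  2. kA    = {3,2,0,4,1}
  3. cA    = {4,1}
  4. ckA   = ∅
  5. kcA   = {2,0,4,1}
  6. ckcA  = {3}
applying k or c yields no new set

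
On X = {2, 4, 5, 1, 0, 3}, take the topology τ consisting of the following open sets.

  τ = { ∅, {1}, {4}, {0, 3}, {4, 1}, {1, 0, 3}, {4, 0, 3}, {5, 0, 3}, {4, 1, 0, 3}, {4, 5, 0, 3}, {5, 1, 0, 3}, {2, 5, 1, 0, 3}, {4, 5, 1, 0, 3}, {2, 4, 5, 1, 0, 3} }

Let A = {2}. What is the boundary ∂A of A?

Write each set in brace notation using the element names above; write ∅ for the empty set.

opens ⊆ A: ∅; union → int = ∅
complement {4, 5, 1, 0, 3}; its interior {4, 5, 1, 0, 3}; cl(A) = X∖{4, 5, 1, 0, 3} = {2}
boundary = {2} ∖ ∅ = {2}

{2}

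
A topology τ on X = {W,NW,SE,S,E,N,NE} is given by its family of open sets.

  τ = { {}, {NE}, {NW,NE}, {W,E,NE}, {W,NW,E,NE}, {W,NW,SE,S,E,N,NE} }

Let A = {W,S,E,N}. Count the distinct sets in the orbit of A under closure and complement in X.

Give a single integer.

X∖A={NW,SE,NE}, int(X∖A)={NW,NE}, hence cl(A)={W,SE,S,E,N}
Orbit (k=closure, c=complement):
  1. A     = {W,S,E,N}
  2. kA    = {W,SE,S,E,N}
  3. cA    = {NW,SE,NE}
  4. ckA   = {NW,NE}
  5. kcA   = {W,NW,SE,S,E,N,NE}
  6. ckcA  = {}
(closed under both — stop)

6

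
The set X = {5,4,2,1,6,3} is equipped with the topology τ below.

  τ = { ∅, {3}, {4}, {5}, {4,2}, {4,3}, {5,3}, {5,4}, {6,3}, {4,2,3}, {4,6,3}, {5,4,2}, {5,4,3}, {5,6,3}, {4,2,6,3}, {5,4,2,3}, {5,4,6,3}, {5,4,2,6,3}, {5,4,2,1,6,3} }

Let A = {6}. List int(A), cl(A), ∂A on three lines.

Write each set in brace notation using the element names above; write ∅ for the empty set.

interior: largest open inside A is ∅ (from ∅)
cl via duality: int({5,4,2,1,3}) = {5,4,2,3}, so X∖{5,4,2,3} = {1,6}
cl∖int = {1,6}

int(A) = ∅
cl(A)  = {1,6}
∂A     = {1,6}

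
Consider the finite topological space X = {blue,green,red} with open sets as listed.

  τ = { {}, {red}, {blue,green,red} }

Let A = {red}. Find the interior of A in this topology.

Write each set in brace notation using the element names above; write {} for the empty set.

interior: largest open inside A is {red} (from {}, {red})

{red}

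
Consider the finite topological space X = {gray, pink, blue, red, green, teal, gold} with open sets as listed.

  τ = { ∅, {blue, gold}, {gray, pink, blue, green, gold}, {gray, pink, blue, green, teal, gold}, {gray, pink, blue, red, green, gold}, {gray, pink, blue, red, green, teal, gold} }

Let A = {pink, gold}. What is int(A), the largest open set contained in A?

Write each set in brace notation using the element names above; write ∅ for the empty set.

U open, U⊆A: ∅. int(A) = ⋃ = ∅

∅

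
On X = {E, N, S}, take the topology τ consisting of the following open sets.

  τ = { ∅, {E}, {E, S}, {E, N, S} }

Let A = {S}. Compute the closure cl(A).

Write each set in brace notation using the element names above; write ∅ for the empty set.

cl via duality: int({E, N}) = {E}, so X∖{E} = {N, S}

{N, S}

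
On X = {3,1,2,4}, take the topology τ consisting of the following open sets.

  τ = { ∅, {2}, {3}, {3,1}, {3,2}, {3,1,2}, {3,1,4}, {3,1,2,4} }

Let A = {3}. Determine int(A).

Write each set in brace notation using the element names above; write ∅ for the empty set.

{3}

U open, U⊆A: ∅, {3}. int(A) = ⋃ = {3}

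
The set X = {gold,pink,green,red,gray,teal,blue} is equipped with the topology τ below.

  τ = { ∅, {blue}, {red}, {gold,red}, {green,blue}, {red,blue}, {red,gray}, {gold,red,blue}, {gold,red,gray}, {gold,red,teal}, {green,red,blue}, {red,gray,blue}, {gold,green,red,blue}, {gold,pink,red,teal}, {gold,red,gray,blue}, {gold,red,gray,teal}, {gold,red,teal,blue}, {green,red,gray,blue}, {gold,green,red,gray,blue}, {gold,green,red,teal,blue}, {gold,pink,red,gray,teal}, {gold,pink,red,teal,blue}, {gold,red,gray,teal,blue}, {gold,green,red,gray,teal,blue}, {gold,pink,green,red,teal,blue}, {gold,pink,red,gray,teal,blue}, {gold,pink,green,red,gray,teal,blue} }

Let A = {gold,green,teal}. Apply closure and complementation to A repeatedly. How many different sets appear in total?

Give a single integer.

closure: X∖int(X∖A) = X∖{red,gray,blue} = {gold,pink,green,teal}
Let k=closure and c=complement:
  1. A     = {gold,green,teal}
  2. kA    = {gold,pink,green,teal}
  3. cA    = {pink,red,gray,blue}
  4. ckA   = {red,gray,blue}
  5. kcA   = {gold,pink,green,red,gray,teal,blue}
  6. ckcA  = ∅
— saturated at 6

6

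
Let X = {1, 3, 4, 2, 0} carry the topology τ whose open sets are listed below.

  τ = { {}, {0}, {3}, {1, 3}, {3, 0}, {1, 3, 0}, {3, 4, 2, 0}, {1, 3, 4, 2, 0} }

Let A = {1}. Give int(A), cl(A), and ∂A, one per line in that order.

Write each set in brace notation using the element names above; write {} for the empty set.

interior: largest open inside A is {} (from {})
cl via duality: int({3, 4, 2, 0}) = {3, 4, 2, 0}, so X∖{3, 4, 2, 0} = {1}
cl∖int = {1}

int(A) = {}
cl(A)  = {1}
∂A     = {1}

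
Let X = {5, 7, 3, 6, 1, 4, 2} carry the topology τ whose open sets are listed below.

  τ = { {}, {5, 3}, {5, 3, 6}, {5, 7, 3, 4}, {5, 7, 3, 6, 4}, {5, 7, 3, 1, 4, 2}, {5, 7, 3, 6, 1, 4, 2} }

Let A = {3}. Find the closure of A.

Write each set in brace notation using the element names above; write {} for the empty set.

{5, 7, 3, 6, 1, 4, 2}

complement {5, 7, 6, 1, 4, 2}; its interior {}; cl(A) = X∖{} = {5, 7, 3, 6, 1, 4, 2}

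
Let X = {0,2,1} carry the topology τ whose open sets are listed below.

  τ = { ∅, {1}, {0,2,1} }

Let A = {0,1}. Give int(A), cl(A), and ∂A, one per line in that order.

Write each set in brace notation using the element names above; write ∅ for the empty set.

int(A) = {1}
cl(A)  = {0,2,1}
∂A     = {0,2}

opens ⊆ A: ∅, {1}; union → int = {1}
complement {2}; its interior ∅; cl(A) = X∖∅ = {0,2,1}
boundary = {0,2,1} ∖ {1} = {0,2}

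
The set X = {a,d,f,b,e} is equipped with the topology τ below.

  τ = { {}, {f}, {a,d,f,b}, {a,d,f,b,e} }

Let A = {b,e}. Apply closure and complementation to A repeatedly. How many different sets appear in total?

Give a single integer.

cl via duality: int({a,d,f}) = {f}, so X∖{f} = {a,d,b,e}
Write k for closure, c for complement:
  1. A     = {b,e}
  2. kA    = {a,d,b,e}
  3. cA    = {a,d,f}
  4. ckA   = {f}
  5. kcA   = {a,d,f,b,e}
  6. ckcA  = {}
applying k or c yields no new set

6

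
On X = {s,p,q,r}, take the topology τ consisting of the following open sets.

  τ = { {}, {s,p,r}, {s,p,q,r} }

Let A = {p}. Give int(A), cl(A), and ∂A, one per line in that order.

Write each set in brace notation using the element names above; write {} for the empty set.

opens ⊆ A: {}; union → int = {}
complement {s,q,r}; its interior {}; cl(A) = X∖{} = {s,p,q,r}
boundary = {s,p,q,r} ∖ {} = {s,p,q,r}

int(A) = {}
cl(A)  = {s,p,q,r}
∂A     = {s,p,q,r}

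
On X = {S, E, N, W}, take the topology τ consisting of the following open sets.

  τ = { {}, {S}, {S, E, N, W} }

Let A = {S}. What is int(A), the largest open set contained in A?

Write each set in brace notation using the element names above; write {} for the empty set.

opens ⊆ A: {}, {S}; union → int = {S}

{S}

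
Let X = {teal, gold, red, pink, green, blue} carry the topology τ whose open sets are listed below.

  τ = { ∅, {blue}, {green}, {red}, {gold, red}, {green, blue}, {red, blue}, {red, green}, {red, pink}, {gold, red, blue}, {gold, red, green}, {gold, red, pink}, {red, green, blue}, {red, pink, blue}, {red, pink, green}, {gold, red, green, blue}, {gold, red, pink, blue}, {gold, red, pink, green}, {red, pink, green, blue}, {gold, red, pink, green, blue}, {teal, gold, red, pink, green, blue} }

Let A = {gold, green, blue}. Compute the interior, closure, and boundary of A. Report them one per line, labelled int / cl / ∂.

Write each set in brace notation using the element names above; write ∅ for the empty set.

open subsets of A: ∅, {green}, {blue}, {green, blue}; so int(A) = {green, blue}
closure: X∖int(X∖A) = X∖{red, pink} = {teal, gold, green, blue}
∂A = {teal, gold, green, blue} minus {green, blue} = {teal, gold}

int(A) = {green, blue}
cl(A)  = {teal, gold, green, blue}
∂A     = {teal, gold}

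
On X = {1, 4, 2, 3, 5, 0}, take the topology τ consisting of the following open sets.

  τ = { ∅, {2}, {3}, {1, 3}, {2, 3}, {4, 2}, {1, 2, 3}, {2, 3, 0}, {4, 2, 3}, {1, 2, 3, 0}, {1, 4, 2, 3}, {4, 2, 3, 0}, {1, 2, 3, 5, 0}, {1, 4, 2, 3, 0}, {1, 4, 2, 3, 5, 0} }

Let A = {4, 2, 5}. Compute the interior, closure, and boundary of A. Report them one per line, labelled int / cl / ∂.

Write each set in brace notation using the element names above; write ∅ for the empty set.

open subsets of A: ∅, {2}, {4, 2}; so int(A) = {4, 2}
closure: X∖int(X∖A) = X∖{1, 3} = {4, 2, 5, 0}
∂A = {4, 2, 5, 0} minus {4, 2} = {5, 0}

int(A) = {4, 2}
cl(A)  = {4, 2, 5, 0}
∂A     = {5, 0}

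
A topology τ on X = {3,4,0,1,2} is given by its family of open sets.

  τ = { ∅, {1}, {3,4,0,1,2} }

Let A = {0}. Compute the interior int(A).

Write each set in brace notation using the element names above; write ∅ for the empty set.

opens ⊆ A: ∅; union → int = ∅

∅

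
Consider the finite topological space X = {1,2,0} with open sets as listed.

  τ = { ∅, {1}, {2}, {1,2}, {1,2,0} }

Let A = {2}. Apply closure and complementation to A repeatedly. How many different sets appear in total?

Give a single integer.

cl via duality: int({1,0}) = {1}, so X∖{1} = {2,0}
Write k for closure, c for complement:
  1. A     = {2}
  2. kA    = {2,0}
  3. cA    = {1,0}
  4. ckA   = {1}
applying k or c yields no new set

4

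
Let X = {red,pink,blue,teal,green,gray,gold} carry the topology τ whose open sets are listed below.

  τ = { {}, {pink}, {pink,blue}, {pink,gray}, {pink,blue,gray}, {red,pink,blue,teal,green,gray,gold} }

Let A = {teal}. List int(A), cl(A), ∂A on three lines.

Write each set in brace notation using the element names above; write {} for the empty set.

open subsets of A: {}; so int(A) = {}
closure: X∖int(X∖A) = X∖{pink,blue,gray} = {red,teal,green,gold}
∂A = {red,teal,green,gold} minus {} = {red,teal,green,gold}

int(A) = {}
cl(A)  = {red,teal,green,gold}
∂A     = {red,teal,green,gold}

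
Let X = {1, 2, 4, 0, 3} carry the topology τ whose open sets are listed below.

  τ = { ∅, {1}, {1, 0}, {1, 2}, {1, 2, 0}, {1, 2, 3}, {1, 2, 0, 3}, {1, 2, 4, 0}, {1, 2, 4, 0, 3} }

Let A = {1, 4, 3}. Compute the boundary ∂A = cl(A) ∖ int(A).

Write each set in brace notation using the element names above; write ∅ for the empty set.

open subsets of A: ∅, {1}; so int(A) = {1}
closure: X∖int(X∖A) = X∖∅ = {1, 2, 4, 0, 3}
∂A = {1, 2, 4, 0, 3} minus {1} = {2, 4, 0, 3}

{2, 4, 0, 3}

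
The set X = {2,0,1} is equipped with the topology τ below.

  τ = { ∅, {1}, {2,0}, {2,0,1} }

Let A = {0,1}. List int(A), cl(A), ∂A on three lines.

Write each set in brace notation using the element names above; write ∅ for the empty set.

interior: largest open inside A is {1} (from ∅, {1})
cl via duality: int({2}) = ∅, so X∖∅ = {2,0,1}
cl∖int = {2,0}

int(A) = {1}
cl(A)  = {2,0,1}
∂A     = {2,0}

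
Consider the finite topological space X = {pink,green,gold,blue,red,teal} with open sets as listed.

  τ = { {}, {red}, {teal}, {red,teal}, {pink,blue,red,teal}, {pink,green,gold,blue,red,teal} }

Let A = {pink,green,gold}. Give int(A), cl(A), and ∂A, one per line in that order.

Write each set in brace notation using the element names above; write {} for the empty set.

interior: largest open inside A is {} (from {})
cl via duality: int({blue,red,teal}) = {red,teal}, so X∖{red,teal} = {pink,green,gold,blue}
cl∖int = {pink,green,gold,blue}

int(A) = {}
cl(A)  = {pink,green,gold,blue}
∂A     = {pink,green,gold,blue}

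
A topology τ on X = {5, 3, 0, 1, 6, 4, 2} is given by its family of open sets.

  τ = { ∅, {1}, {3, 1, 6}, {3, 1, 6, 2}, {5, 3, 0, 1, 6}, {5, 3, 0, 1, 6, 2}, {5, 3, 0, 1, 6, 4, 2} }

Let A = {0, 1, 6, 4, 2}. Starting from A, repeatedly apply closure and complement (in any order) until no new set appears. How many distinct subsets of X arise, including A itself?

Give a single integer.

6

X∖A={5, 3}, int(X∖A)=∅, hence cl(A)={5, 3, 0, 1, 6, 4, 2}
Orbit (k=closure, c=complement):
  1. A     = {0, 1, 6, 4, 2}
  2. kA    = {5, 3, 0, 1, 6, 4, 2}
  3. cA    = {5, 3}
  4. ckA   = ∅
  5. kcA   = {5, 3, 0, 6, 4, 2}
  6. ckcA  = {1}
(closed under both — stop)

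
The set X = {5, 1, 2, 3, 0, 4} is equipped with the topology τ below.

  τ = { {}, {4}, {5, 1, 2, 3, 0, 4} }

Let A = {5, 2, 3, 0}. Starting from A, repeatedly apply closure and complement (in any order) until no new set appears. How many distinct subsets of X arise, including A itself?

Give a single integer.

6

cl via duality: int({1, 4}) = {4}, so X∖{4} = {5, 1, 2, 3, 0}
Write k for closure, c for complement:
  1. A     = {5, 2, 3, 0}
  2. kA    = {5, 1, 2, 3, 0}
  3. cA    = {1, 4}
  4. ckA   = {4}
  5. kcA   = {5, 1, 2, 3, 0, 4}
  6. ckcA  = {}
applying k or c yields no new set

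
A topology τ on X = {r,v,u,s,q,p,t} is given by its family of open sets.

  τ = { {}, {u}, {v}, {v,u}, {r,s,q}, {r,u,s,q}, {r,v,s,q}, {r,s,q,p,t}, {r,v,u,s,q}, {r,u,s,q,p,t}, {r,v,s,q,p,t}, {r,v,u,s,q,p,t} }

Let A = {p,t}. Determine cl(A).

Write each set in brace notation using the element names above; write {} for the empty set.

{p,t}

cl via duality: int({r,v,u,s,q}) = {r,v,u,s,q}, so X∖{r,v,u,s,q} = {p,t}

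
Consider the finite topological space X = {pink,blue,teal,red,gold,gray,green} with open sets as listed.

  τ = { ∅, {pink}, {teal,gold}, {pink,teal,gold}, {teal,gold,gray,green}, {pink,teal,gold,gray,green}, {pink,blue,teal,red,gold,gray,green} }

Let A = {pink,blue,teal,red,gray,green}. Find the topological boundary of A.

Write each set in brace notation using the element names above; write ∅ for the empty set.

{blue,teal,red,gold,gray,green}

open subsets of A: ∅, {pink}; so int(A) = {pink}
closure: X∖int(X∖A) = X∖∅ = {pink,blue,teal,red,gold,gray,green}
∂A = {pink,blue,teal,red,gold,gray,green} minus {pink} = {blue,teal,red,gold,gray,green}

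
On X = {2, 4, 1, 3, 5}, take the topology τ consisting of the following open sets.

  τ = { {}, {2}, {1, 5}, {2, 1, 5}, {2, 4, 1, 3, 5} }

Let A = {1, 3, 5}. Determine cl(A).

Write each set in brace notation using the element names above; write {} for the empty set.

complement {2, 4}; its interior {2}; cl(A) = X∖{2} = {4, 1, 3, 5}

{4, 1, 3, 5}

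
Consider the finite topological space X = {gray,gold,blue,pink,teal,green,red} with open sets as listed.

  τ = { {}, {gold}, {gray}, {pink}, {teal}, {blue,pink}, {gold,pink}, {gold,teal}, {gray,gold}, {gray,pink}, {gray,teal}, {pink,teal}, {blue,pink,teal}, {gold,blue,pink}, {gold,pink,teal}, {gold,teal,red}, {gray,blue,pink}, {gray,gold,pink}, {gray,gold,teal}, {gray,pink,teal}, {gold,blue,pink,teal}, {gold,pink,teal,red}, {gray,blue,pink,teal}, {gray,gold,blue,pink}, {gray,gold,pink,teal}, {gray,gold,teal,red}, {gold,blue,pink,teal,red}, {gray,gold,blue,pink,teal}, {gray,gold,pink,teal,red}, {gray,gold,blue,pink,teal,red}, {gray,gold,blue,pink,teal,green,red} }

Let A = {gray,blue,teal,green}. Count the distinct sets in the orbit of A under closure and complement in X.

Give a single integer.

8

closure: X∖int(X∖A) = X∖{gold,pink} = {gray,blue,teal,green,red}
Let k=closure and c=complement:
  1. A     = {gray,blue,teal,green}
  2. kA    = {gray,blue,teal,green,red}
  3. cA    = {gold,pink,red}
  4. ckA   = {gold,pink}
  5. kcA   = {gold,blue,pink,green,red}
  6. ckcA  = {gray,teal}
  7. kckcA = {gray,teal,green,red}
  8. ckckcA = {gold,blue,pink}
— saturated at 8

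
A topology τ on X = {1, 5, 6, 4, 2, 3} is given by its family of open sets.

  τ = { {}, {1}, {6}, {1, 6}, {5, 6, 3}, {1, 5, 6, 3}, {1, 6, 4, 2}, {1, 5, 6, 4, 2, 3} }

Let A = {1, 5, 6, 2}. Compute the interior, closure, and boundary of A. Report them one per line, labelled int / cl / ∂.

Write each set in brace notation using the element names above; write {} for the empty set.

interior: largest open inside A is {1, 6} (from {}, {6}, {1}, {1, 6})
cl via duality: int({4, 3}) = {}, so X∖{} = {1, 5, 6, 4, 2, 3}
cl∖int = {5, 4, 2, 3}

int(A) = {1, 6}
cl(A)  = {1, 5, 6, 4, 2, 3}
∂A     = {5, 4, 2, 3}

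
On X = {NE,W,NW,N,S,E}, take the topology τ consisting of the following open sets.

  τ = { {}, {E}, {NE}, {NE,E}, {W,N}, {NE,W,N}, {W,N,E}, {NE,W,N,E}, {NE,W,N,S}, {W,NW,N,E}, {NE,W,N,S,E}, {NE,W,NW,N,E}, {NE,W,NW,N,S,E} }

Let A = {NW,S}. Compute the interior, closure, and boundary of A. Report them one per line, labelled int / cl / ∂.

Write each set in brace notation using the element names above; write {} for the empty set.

opens ⊆ A: {}; union → int = {}
complement {NE,W,N,E}; its interior {NE,W,N,E}; cl(A) = X∖{NE,W,N,E} = {NW,S}
boundary = {NW,S} ∖ {} = {NW,S}

int(A) = {}
cl(A)  = {NW,S}
∂A     = {NW,S}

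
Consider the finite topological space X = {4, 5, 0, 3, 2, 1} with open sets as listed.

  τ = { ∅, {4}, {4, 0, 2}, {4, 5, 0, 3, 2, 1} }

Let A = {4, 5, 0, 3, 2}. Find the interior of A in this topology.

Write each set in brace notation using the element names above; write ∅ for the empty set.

{4, 0, 2}

interior: largest open inside A is {4, 0, 2} (from ∅, {4}, {4, 0, 2})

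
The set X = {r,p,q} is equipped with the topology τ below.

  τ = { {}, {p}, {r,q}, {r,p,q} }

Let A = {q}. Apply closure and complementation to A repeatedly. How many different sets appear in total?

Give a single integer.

6

X∖A={r,p}, int(X∖A)={p}, hence cl(A)={r,q}
Orbit (k=closure, c=complement):
  1. A     = {q}
  2. kA    = {r,q}
  3. cA    = {r,p}
  4. ckA   = {p}
  5. kcA   = {r,p,q}
  6. ckcA  = {}
(closed under both — stop)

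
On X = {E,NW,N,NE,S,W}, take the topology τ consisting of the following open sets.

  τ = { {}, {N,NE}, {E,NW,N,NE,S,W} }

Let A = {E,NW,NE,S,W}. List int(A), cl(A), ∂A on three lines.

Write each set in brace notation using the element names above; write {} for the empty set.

open subsets of A: {}; so int(A) = {}
closure: X∖int(X∖A) = X∖{} = {E,NW,N,NE,S,W}
∂A = {E,NW,N,NE,S,W} minus {} = {E,NW,N,NE,S,W}

int(A) = {}
cl(A)  = {E,NW,N,NE,S,W}
∂A     = {E,NW,N,NE,S,W}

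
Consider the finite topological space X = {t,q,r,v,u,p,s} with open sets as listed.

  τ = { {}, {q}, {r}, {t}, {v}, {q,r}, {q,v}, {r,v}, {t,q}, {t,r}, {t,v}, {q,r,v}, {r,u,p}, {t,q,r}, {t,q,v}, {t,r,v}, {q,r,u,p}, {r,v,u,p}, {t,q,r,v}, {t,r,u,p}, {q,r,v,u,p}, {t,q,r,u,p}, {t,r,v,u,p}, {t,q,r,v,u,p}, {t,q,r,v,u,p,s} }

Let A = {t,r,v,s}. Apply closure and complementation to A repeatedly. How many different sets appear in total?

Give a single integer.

8

complement {q,u,p}; its interior {q}; cl(A) = X∖{q} = {t,r,v,u,p,s}
With k = closure, c = complement:
  1. A     = {t,r,v,s}
  2. kA    = {t,r,v,u,p,s}
  3. cA    = {q,u,p}
  4. ckA   = {q}
  5. kcA   = {q,u,p,s}
  6. kckA  = {q,s}
  7. ckcA  = {t,r,v}
  8. ckckA = {t,r,v,u,p}
k, c of each give nothing new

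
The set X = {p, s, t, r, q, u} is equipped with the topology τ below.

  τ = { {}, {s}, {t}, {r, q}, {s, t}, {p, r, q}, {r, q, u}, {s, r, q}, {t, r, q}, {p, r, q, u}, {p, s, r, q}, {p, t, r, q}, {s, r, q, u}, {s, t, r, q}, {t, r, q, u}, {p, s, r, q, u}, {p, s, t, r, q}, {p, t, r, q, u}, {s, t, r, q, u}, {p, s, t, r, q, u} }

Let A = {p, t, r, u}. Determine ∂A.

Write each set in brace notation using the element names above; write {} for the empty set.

opens ⊆ A: {}, {t}; union → int = {t}
complement {s, q}; its interior {s}; cl(A) = X∖{s} = {p, t, r, q, u}
boundary = {p, t, r, q, u} ∖ {t} = {p, r, q, u}

{p, r, q, u}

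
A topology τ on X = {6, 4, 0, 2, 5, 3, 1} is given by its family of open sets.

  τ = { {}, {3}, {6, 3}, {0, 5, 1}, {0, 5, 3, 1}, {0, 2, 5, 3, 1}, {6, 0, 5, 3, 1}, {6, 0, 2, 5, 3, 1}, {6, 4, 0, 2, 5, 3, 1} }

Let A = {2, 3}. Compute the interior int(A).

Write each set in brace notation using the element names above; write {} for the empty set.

U open, U⊆A: {}, {3}. int(A) = ⋃ = {3}

{3}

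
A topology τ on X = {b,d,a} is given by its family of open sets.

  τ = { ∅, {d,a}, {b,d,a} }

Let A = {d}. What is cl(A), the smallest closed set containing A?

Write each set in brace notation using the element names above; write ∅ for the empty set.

{b,d,a}

complement {b,a}; its interior ∅; cl(A) = X∖∅ = {b,d,a}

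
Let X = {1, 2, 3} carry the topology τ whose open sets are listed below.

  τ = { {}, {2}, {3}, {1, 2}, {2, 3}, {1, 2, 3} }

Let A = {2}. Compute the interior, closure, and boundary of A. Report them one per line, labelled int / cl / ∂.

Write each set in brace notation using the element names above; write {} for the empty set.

int(A) = {2}
cl(A)  = {1, 2}
∂A     = {1}

interior: largest open inside A is {2} (from {}, {2})
cl via duality: int({1, 3}) = {3}, so X∖{3} = {1, 2}
cl∖int = {1}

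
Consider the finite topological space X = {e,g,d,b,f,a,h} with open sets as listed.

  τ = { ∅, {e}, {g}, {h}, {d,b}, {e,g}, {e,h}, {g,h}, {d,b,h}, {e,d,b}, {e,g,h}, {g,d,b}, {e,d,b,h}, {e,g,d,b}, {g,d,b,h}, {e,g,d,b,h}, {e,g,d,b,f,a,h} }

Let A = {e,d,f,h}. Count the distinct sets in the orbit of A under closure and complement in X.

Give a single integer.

complement {g,b,a}; its interior {g}; cl(A) = X∖{g} = {e,d,b,f,a,h}
With k = closure, c = complement:
  1. A     = {e,d,f,h}
  2. kA    = {e,d,b,f,a,h}
  3. cA    = {g,b,a}
  4. ckA   = {g}
  5. kcA   = {g,d,b,f,a}
  6. kckA  = {g,f,a}
  7. ckcA  = {e,h}
  8. ckckA = {e,d,b,h}
  9. kckcA = {e,f,a,h}
  10. ckckcA = {g,d,b}
k, c of each give nothing new

10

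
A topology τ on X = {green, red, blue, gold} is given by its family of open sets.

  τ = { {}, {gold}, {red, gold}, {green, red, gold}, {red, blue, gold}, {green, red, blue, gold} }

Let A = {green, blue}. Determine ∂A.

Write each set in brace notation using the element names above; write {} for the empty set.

{green, blue}

interior: largest open inside A is {} (from {})
cl via duality: int({red, gold}) = {red, gold}, so X∖{red, gold} = {green, blue}
cl∖int = {green, blue}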